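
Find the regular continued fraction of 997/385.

[2; 1, 1, 2, 3, 2, 4, 2]

Run the Euclidean algorithm on 997 and 385; the successive quotients are the partial quotients a_0, a_1, ... (each step inverts the fractional part left over by the previous one):
  997 = 2*385 + 227, so a_0 = 2.
  385 = 1*227 + 158, so a_1 = 1.
  227 = 1*158 + 69, so a_2 = 1.
  158 = 2*69 + 20, so a_3 = 2.
  69 = 3*20 + 9, so a_4 = 3.
  20 = 2*9 + 2, so a_5 = 2.
  9 = 4*2 + 1, so a_6 = 4.
  2 = 2*1 + 0, so a_7 = 2.
The remainder reaches 0 after 8 divisions, so the expansion has 8 partial quotients, read off in order.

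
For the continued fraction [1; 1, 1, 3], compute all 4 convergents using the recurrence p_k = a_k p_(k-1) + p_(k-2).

1/1, 2/1, 3/2, 11/7

Using the convergent recurrence p_i = a_i*p_{i-1} + p_{i-2}, q_i = a_i*q_{i-1} + q_{i-2} with p_{-2}=0, p_{-1}=1, q_{-2}=1, q_{-1}=0:
  i=0: a_0=1, p_0 = 1*1 + 0 = 1, q_0 = 1*0 + 1 = 1.
  i=1: a_1=1, p_1 = 1*1 + 1 = 2, q_1 = 1*1 + 0 = 1.
  i=2: a_2=1, p_2 = 1*2 + 1 = 3, q_2 = 1*1 + 1 = 2.
  i=3: a_3=3, p_3 = 3*3 + 2 = 11, q_3 = 3*2 + 1 = 7.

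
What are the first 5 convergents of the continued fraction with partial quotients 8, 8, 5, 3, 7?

8/1, 65/8, 333/41, 1064/131, 7781/958

Using the convergent recurrence p_i = a_i*p_{i-1} + p_{i-2}, q_i = a_i*q_{i-1} + q_{i-2} with p_{-2}=0, p_{-1}=1, q_{-2}=1, q_{-1}=0:
  i=0: a_0=8, p_0 = 8*1 + 0 = 8, q_0 = 8*0 + 1 = 1.
  i=1: a_1=8, p_1 = 8*8 + 1 = 65, q_1 = 8*1 + 0 = 8.
  i=2: a_2=5, p_2 = 5*65 + 8 = 333, q_2 = 5*8 + 1 = 41.
  i=3: a_3=3, p_3 = 3*333 + 65 = 1064, q_3 = 3*41 + 8 = 131.
  i=4: a_4=7, p_4 = 7*1064 + 333 = 7781, q_4 = 7*131 + 41 = 958.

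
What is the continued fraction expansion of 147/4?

[36; 1, 3]

Run the Euclidean algorithm on 147 and 4; the successive quotients are the partial quotients a_0, a_1, ... (each step inverts the fractional part left over by the previous one):
  147 = 36*4 + 3, so a_0 = 36.
  4 = 1*3 + 1, so a_1 = 1.
  3 = 3*1 + 0, so a_2 = 3.
The remainder reaches 0 after 3 divisions, so the expansion has 3 partial quotients, read off in order.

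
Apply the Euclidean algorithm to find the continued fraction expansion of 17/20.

Run the Euclidean algorithm on 17 and 20; the successive quotients are the partial quotients a_0, a_1, ... (each step inverts the fractional part left over by the previous one):
  17 = 0*20 + 17, so a_0 = 0.
  20 = 1*17 + 3, so a_1 = 1.
  17 = 5*3 + 2, so a_2 = 5.
  3 = 1*2 + 1, so a_3 = 1.
  2 = 2*1 + 0, so a_4 = 2.
The remainder reaches 0 after 5 divisions, so the expansion has 5 partial quotients, read off in order.

[0; 1, 5, 1, 2]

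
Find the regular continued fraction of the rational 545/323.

Run the Euclidean algorithm on 545 and 323; the successive quotients are the partial quotients a_0, a_1, ... (each step inverts the fractional part left over by the previous one):
  545 = 1*323 + 222, so a_0 = 1.
  323 = 1*222 + 101, so a_1 = 1.
  222 = 2*101 + 20, so a_2 = 2.
  101 = 5*20 + 1, so a_3 = 5.
  20 = 20*1 + 0, so a_4 = 20.
The remainder reaches 0 after 5 divisions, so the expansion has 5 partial quotients, read off in order.

[1; 1, 2, 5, 20]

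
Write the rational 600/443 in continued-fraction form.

Run the Euclidean algorithm on 600 and 443; the successive quotients are the partial quotients a_0, a_1, ... (each step inverts the fractional part left over by the previous one):
  600 = 1*443 + 157, so a_0 = 1.
  443 = 2*157 + 129, so a_1 = 2.
  157 = 1*129 + 28, so a_2 = 1.
  129 = 4*28 + 17, so a_3 = 4.
  28 = 1*17 + 11, so a_4 = 1.
  17 = 1*11 + 6, so a_5 = 1.
  11 = 1*6 + 5, so a_6 = 1.
  6 = 1*5 + 1, so a_7 = 1.
  5 = 5*1 + 0, so a_8 = 5.
The remainder reaches 0 after 9 divisions, so the expansion has 9 partial quotients, read off in order.

[1; 2, 1, 4, 1, 1, 1, 1, 5]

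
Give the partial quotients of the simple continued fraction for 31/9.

[3; 2, 4]

Run the Euclidean algorithm on 31 and 9; the successive quotients are the partial quotients a_0, a_1, ... (each step inverts the fractional part left over by the previous one):
  31 = 3*9 + 4, so a_0 = 3.
  9 = 2*4 + 1, so a_1 = 2.
  4 = 4*1 + 0, so a_2 = 4.
The remainder reaches 0 after 3 divisions, so the expansion has 3 partial quotients, read off in order.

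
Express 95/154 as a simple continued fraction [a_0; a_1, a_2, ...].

Run the Euclidean algorithm on 95 and 154; the successive quotients are the partial quotients a_0, a_1, ... (each step inverts the fractional part left over by the previous one):
  95 = 0*154 + 95, so a_0 = 0.
  154 = 1*95 + 59, so a_1 = 1.
  95 = 1*59 + 36, so a_2 = 1.
  59 = 1*36 + 23, so a_3 = 1.
  36 = 1*23 + 13, so a_4 = 1.
  23 = 1*13 + 10, so a_5 = 1.
  13 = 1*10 + 3, so a_6 = 1.
  10 = 3*3 + 1, so a_7 = 3.
  3 = 3*1 + 0, so a_8 = 3.
The remainder reaches 0 after 9 divisions, so the expansion has 9 partial quotients, read off in order.

[0; 1, 1, 1, 1, 1, 1, 3, 3]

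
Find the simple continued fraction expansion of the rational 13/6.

Run the Euclidean algorithm on 13 and 6; the successive quotients are the partial quotients a_0, a_1, ... (each step inverts the fractional part left over by the previous one):
  13 = 2*6 + 1, so a_0 = 2.
  6 = 6*1 + 0, so a_1 = 6.
The remainder reaches 0 after 2 divisions, so the expansion has 2 partial quotients, read off in order.

[2; 6]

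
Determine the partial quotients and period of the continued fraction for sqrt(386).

[19; (1, 1, 1, 4, 1, 18, 1, 4, 1, 1, 1, 38)]

Write x_i = (sqrt(386) + m_i)/d_i with (m_0, d_0) = (0, 1). a_0 = floor(sqrt(386)) = 19, since 19^2 = 361 <= 386 < 400 = 20^2.
Iterate m_{i+1} = d_i*a_i - m_i, d_{i+1} = (386 - m_{i+1}^2)/d_i, a_{i+1} = floor((a_0 + m_{i+1})/d_{i+1}):
  m_1 = 1*19 - 0 = 19, d_1 = (386 - 19^2)/1 = 25/1 = 25, a_1 = floor((19 + 19)/25) = 1.
  m_2 = 25*1 - 19 = 6, d_2 = (386 - 6^2)/25 = 350/25 = 14, a_2 = floor((19 + 6)/14) = 1.
  m_3 = 14*1 - 6 = 8, d_3 = (386 - 8^2)/14 = 322/14 = 23, a_3 = floor((19 + 8)/23) = 1.
  m_4 = 23*1 - 8 = 15, d_4 = (386 - 15^2)/23 = 161/23 = 7, a_4 = floor((19 + 15)/7) = 4.
  m_5 = 7*4 - 15 = 13, d_5 = (386 - 13^2)/7 = 217/7 = 31, a_5 = floor((19 + 13)/31) = 1.
  m_6 = 31*1 - 13 = 18, d_6 = (386 - 18^2)/31 = 62/31 = 2, a_6 = floor((19 + 18)/2) = 18.
  m_7 = 2*18 - 18 = 18, d_7 = (386 - 18^2)/2 = 62/2 = 31, a_7 = floor((19 + 18)/31) = 1.
  m_8 = 31*1 - 18 = 13, d_8 = (386 - 13^2)/31 = 217/31 = 7, a_8 = floor((19 + 13)/7) = 4.
  m_9 = 7*4 - 13 = 15, d_9 = (386 - 15^2)/7 = 161/7 = 23, a_9 = floor((19 + 15)/23) = 1.
  m_10 = 23*1 - 15 = 8, d_10 = (386 - 8^2)/23 = 322/23 = 14, a_10 = floor((19 + 8)/14) = 1.
  m_11 = 14*1 - 8 = 6, d_11 = (386 - 6^2)/14 = 350/14 = 25, a_11 = floor((19 + 6)/25) = 1.
  m_12 = 25*1 - 6 = 19, d_12 = (386 - 19^2)/25 = 25/25 = 1, a_12 = floor((19 + 19)/1) = 38.
  m_13 = 1*38 - 19 = 19, d_13 = (386 - 19^2)/1 = 25/1 = 25: (m_13, d_13) = (m_1, d_1) = (19, 25), so from here the quotients repeat a_1, ..., a_12; the period length is 12.
Hence the expansion of sqrt(386) is a_0 = 19 followed by the repeating block 1, 1, 1, 4, 1, 18, 1, 4, 1, 1, 1, 38 (period 12).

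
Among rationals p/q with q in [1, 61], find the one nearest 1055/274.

Expand x = 1055/274 as a continued fraction with the Euclidean algorithm:
  1055 = 3*274 + 233, so a_0 = 3.
  274 = 1*233 + 41, so a_1 = 1.
  233 = 5*41 + 28, so a_2 = 5.
  41 = 1*28 + 13, so a_3 = 1.
  28 = 2*13 + 2, so a_4 = 2.
  13 = 6*2 + 1, so a_5 = 6.
  2 = 2*1 + 0, so a_6 = 2.
so x = [3; 1, 5, 1, 2, 6, 2].
Convergents (p_i = a_i*p_{i-1} + p_{i-2}, q_i = a_i*q_{i-1} + q_{i-2} with p_{-2}=0, p_{-1}=1, q_{-2}=1, q_{-1}=0), until the denominator exceeds 61:
  i=0: a_0=3, p_0 = 3*1 + 0 = 3, q_0 = 3*0 + 1 = 1.
  i=1: a_1=1, p_1 = 1*3 + 1 = 4, q_1 = 1*1 + 0 = 1.
  i=2: a_2=5, p_2 = 5*4 + 3 = 23, q_2 = 5*1 + 1 = 6.
  i=3: a_3=1, p_3 = 1*23 + 4 = 27, q_3 = 1*6 + 1 = 7.
  i=4: a_4=2, p_4 = 2*27 + 23 = 77, q_4 = 2*7 + 6 = 20.
  i=5: a_5=6, p_5 = 6*77 + 27 = 489, q_5 = 6*20 + 7 = 127.
q_5 = 127 > 61, so the last convergent with denominator <= 61 is p_4/q_4 = 77/20.
The closest fraction with denominator <= 61 is either p_4/q_4 or the intermediate fraction (k*p_4 + p_3)/(k*q_4 + q_3) with the largest k >= 1 whose denominator stays <= 61; these approach x as k grows, and every other convergent or intermediate fraction in range is farther away.
Largest k: floor((61 - q_3)/q_4) = floor((61 - 7)/20) = 2.
That gives (2*77 + 27)/(2*20 + 7) = 181/47.
Compare the errors: |x - 77/20| = |1055*20 - 77*274|/(274*20) = 2/5480, and |x - 181/47| = |1055*47 - 181*274|/(274*47) = 9/12878.
Cross-multiplying, 2*12878 = 25756 < 49320 = 9*5480, so 2/5480 is smaller: the convergent 77/20 is closer to x than 181/47.

77/20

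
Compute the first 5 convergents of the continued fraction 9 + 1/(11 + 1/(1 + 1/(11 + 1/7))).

Using the convergent recurrence p_i = a_i*p_{i-1} + p_{i-2}, q_i = a_i*q_{i-1} + q_{i-2} with p_{-2}=0, p_{-1}=1, q_{-2}=1, q_{-1}=0:
  i=0: a_0=9, p_0 = 9*1 + 0 = 9, q_0 = 9*0 + 1 = 1.
  i=1: a_1=11, p_1 = 11*9 + 1 = 100, q_1 = 11*1 + 0 = 11.
  i=2: a_2=1, p_2 = 1*100 + 9 = 109, q_2 = 1*11 + 1 = 12.
  i=3: a_3=11, p_3 = 11*109 + 100 = 1299, q_3 = 11*12 + 11 = 143.
  i=4: a_4=7, p_4 = 7*1299 + 109 = 9202, q_4 = 7*143 + 12 = 1013.

9/1, 100/11, 109/12, 1299/143, 9202/1013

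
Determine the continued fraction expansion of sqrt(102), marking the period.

Write x_i = (sqrt(102) + m_i)/d_i with (m_0, d_0) = (0, 1). a_0 = floor(sqrt(102)) = 10, since 10^2 = 100 <= 102 < 121 = 11^2.
Iterate m_{i+1} = d_i*a_i - m_i, d_{i+1} = (102 - m_{i+1}^2)/d_i, a_{i+1} = floor((a_0 + m_{i+1})/d_{i+1}):
  m_1 = 1*10 - 0 = 10, d_1 = (102 - 10^2)/1 = 2/1 = 2, a_1 = floor((10 + 10)/2) = 10.
  m_2 = 2*10 - 10 = 10, d_2 = (102 - 10^2)/2 = 2/2 = 1, a_2 = floor((10 + 10)/1) = 20.
  m_3 = 1*20 - 10 = 10, d_3 = (102 - 10^2)/1 = 2/1 = 2: (m_3, d_3) = (m_1, d_1) = (10, 2), so from here the quotients repeat a_1, a_2; the period length is 2.
Hence the expansion of sqrt(102) is a_0 = 10 followed by the repeating block 10, 20 (period 2).

[10; (10, 20)]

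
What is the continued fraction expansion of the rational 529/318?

Run the Euclidean algorithm on 529 and 318; the successive quotients are the partial quotients a_0, a_1, ... (each step inverts the fractional part left over by the previous one):
  529 = 1*318 + 211, so a_0 = 1.
  318 = 1*211 + 107, so a_1 = 1.
  211 = 1*107 + 104, so a_2 = 1.
  107 = 1*104 + 3, so a_3 = 1.
  104 = 34*3 + 2, so a_4 = 34.
  3 = 1*2 + 1, so a_5 = 1.
  2 = 2*1 + 0, so a_6 = 2.
The remainder reaches 0 after 7 divisions, so the expansion has 7 partial quotients, read off in order.

[1; 1, 1, 1, 34, 1, 2]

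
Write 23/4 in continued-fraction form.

[5; 1, 3]

Run the Euclidean algorithm on 23 and 4; the successive quotients are the partial quotients a_0, a_1, ... (each step inverts the fractional part left over by the previous one):
  23 = 5*4 + 3, so a_0 = 5.
  4 = 1*3 + 1, so a_1 = 1.
  3 = 3*1 + 0, so a_2 = 3.
The remainder reaches 0 after 3 divisions, so the expansion has 3 partial quotients, read off in order.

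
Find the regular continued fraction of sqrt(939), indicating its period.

[30; (1, 1, 1, 4, 20, 4, 1, 1, 1, 60)]

Write x_i = (sqrt(939) + m_i)/d_i with (m_0, d_0) = (0, 1). a_0 = floor(sqrt(939)) = 30, since 30^2 = 900 <= 939 < 961 = 31^2.
Iterate m_{i+1} = d_i*a_i - m_i, d_{i+1} = (939 - m_{i+1}^2)/d_i, a_{i+1} = floor((a_0 + m_{i+1})/d_{i+1}):
  m_1 = 1*30 - 0 = 30, d_1 = (939 - 30^2)/1 = 39/1 = 39, a_1 = floor((30 + 30)/39) = 1.
  m_2 = 39*1 - 30 = 9, d_2 = (939 - 9^2)/39 = 858/39 = 22, a_2 = floor((30 + 9)/22) = 1.
  m_3 = 22*1 - 9 = 13, d_3 = (939 - 13^2)/22 = 770/22 = 35, a_3 = floor((30 + 13)/35) = 1.
  m_4 = 35*1 - 13 = 22, d_4 = (939 - 22^2)/35 = 455/35 = 13, a_4 = floor((30 + 22)/13) = 4.
  m_5 = 13*4 - 22 = 30, d_5 = (939 - 30^2)/13 = 39/13 = 3, a_5 = floor((30 + 30)/3) = 20.
  m_6 = 3*20 - 30 = 30, d_6 = (939 - 30^2)/3 = 39/3 = 13, a_6 = floor((30 + 30)/13) = 4.
  m_7 = 13*4 - 30 = 22, d_7 = (939 - 22^2)/13 = 455/13 = 35, a_7 = floor((30 + 22)/35) = 1.
  m_8 = 35*1 - 22 = 13, d_8 = (939 - 13^2)/35 = 770/35 = 22, a_8 = floor((30 + 13)/22) = 1.
  m_9 = 22*1 - 13 = 9, d_9 = (939 - 9^2)/22 = 858/22 = 39, a_9 = floor((30 + 9)/39) = 1.
  m_10 = 39*1 - 9 = 30, d_10 = (939 - 30^2)/39 = 39/39 = 1, a_10 = floor((30 + 30)/1) = 60.
  m_11 = 1*60 - 30 = 30, d_11 = (939 - 30^2)/1 = 39/1 = 39: (m_11, d_11) = (m_1, d_1) = (30, 39), so from here the quotients repeat a_1, ..., a_10; the period length is 10.
Hence the expansion of sqrt(939) is a_0 = 30 followed by the repeating block 1, 1, 1, 4, 20, 4, 1, 1, 1, 60 (period 10).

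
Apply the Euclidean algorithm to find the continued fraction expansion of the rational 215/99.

Run the Euclidean algorithm on 215 and 99; the successive quotients are the partial quotients a_0, a_1, ... (each step inverts the fractional part left over by the previous one):
  215 = 2*99 + 17, so a_0 = 2.
  99 = 5*17 + 14, so a_1 = 5.
  17 = 1*14 + 3, so a_2 = 1.
  14 = 4*3 + 2, so a_3 = 4.
  3 = 1*2 + 1, so a_4 = 1.
  2 = 2*1 + 0, so a_5 = 2.
The remainder reaches 0 after 6 divisions, so the expansion has 6 partial quotients, read off in order.

[2; 5, 1, 4, 1, 2]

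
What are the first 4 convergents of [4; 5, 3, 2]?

4/1, 21/5, 67/16, 155/37

Using the convergent recurrence p_i = a_i*p_{i-1} + p_{i-2}, q_i = a_i*q_{i-1} + q_{i-2} with p_{-2}=0, p_{-1}=1, q_{-2}=1, q_{-1}=0:
  i=0: a_0=4, p_0 = 4*1 + 0 = 4, q_0 = 4*0 + 1 = 1.
  i=1: a_1=5, p_1 = 5*4 + 1 = 21, q_1 = 5*1 + 0 = 5.
  i=2: a_2=3, p_2 = 3*21 + 4 = 67, q_2 = 3*5 + 1 = 16.
  i=3: a_3=2, p_3 = 2*67 + 21 = 155, q_3 = 2*16 + 5 = 37.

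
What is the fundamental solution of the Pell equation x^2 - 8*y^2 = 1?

First expand sqrt(8) as a continued fraction. With x_i = (sqrt(8) + m_i)/d_i and (m_0, d_0) = (0, 1): a_0 = floor(sqrt(8)) = 2, since 2^2 = 4 <= 8 < 9 = 3^2.
Iterate m_{i+1} = d_i*a_i - m_i, d_{i+1} = (8 - m_{i+1}^2)/d_i, a_{i+1} = floor((a_0 + m_{i+1})/d_{i+1}):
  m_1 = 1*2 - 0 = 2, d_1 = (8 - 2^2)/1 = 4/1 = 4, a_1 = floor((2 + 2)/4) = 1.
  m_2 = 4*1 - 2 = 2, d_2 = (8 - 2^2)/4 = 4/4 = 1, a_2 = floor((2 + 2)/1) = 4.
  m_3 = 1*4 - 2 = 2, d_3 = (8 - 2^2)/1 = 4/1 = 4: (m_3, d_3) = (m_1, d_1) = (2, 4), so from here the quotients repeat a_1, a_2; the period length is 2.
So sqrt(8) = [2; (1, 4)] with period length k = 2.
k is even, so the fundamental solution of x^2 - 8y^2 = 1 is (p_{k-1}, q_{k-1}) = (p_1, q_1); compute convergents through index 1.
Convergents (p_i = a_i*p_{i-1} + p_{i-2}, q_i = a_i*q_{i-1} + q_{i-2} with p_{-2}=0, p_{-1}=1, q_{-2}=1, q_{-1}=0):
  i=0: a_0=2, p_0 = 2*1 + 0 = 2, q_0 = 2*0 + 1 = 1.
  i=1: a_1=1, p_1 = 1*2 + 1 = 3, q_1 = 1*1 + 0 = 1.
Check: 3^2 - 8*1^2 = 9 - 8 = 1, so (x, y) = (3, 1) solves the equation, and by the theorem it is the least positive solution.

(x, y) = (3, 1)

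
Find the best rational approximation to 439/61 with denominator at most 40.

259/36

Expand x = 439/61 as a continued fraction with the Euclidean algorithm:
  439 = 7*61 + 12, so a_0 = 7.
  61 = 5*12 + 1, so a_1 = 5.
  12 = 12*1 + 0, so a_2 = 12.
so x = [7; 5, 12].
Convergents (p_i = a_i*p_{i-1} + p_{i-2}, q_i = a_i*q_{i-1} + q_{i-2} with p_{-2}=0, p_{-1}=1, q_{-2}=1, q_{-1}=0), until the denominator exceeds 40:
  i=0: a_0=7, p_0 = 7*1 + 0 = 7, q_0 = 7*0 + 1 = 1.
  i=1: a_1=5, p_1 = 5*7 + 1 = 36, q_1 = 5*1 + 0 = 5.
  i=2: a_2=12, p_2 = 12*36 + 7 = 439, q_2 = 12*5 + 1 = 61.
q_2 = 61 > 40, so the last convergent with denominator <= 40 is p_1/q_1 = 36/5.
The closest fraction with denominator <= 40 is either p_1/q_1 or the intermediate fraction (k*p_1 + p_0)/(k*q_1 + q_0) with the largest k >= 1 whose denominator stays <= 40; these approach x as k grows, and every other convergent or intermediate fraction in range is farther away.
Largest k: floor((40 - q_0)/q_1) = floor((40 - 1)/5) = 7.
That gives (7*36 + 7)/(7*5 + 1) = 259/36.
Compare the errors: |x - 36/5| = |439*5 - 36*61|/(61*5) = 1/305, and |x - 259/36| = |439*36 - 259*61|/(61*36) = 5/2196.
Cross-multiplying, 5*305 = 1525 < 2196 = 1*2196, so 5/2196 is smaller: the intermediate fraction 259/36 is closer to x than 36/5.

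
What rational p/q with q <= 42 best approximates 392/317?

Expand x = 392/317 as a continued fraction with the Euclidean algorithm:
  392 = 1*317 + 75, so a_0 = 1.
  317 = 4*75 + 17, so a_1 = 4.
  75 = 4*17 + 7, so a_2 = 4.
  17 = 2*7 + 3, so a_3 = 2.
  7 = 2*3 + 1, so a_4 = 2.
  3 = 3*1 + 0, so a_5 = 3.
so x = [1; 4, 4, 2, 2, 3].
Convergents (p_i = a_i*p_{i-1} + p_{i-2}, q_i = a_i*q_{i-1} + q_{i-2} with p_{-2}=0, p_{-1}=1, q_{-2}=1, q_{-1}=0), until the denominator exceeds 42:
  i=0: a_0=1, p_0 = 1*1 + 0 = 1, q_0 = 1*0 + 1 = 1.
  i=1: a_1=4, p_1 = 4*1 + 1 = 5, q_1 = 4*1 + 0 = 4.
  i=2: a_2=4, p_2 = 4*5 + 1 = 21, q_2 = 4*4 + 1 = 17.
  i=3: a_3=2, p_3 = 2*21 + 5 = 47, q_3 = 2*17 + 4 = 38.
  i=4: a_4=2, p_4 = 2*47 + 21 = 115, q_4 = 2*38 + 17 = 93.
q_4 = 93 > 42, so the last convergent with denominator <= 42 is p_3/q_3 = 47/38.
The closest fraction with denominator <= 42 is either p_3/q_3 or the intermediate fraction (k*p_3 + p_2)/(k*q_3 + q_2) with the largest k >= 1 whose denominator stays <= 42; these approach x as k grows, and every other convergent or intermediate fraction in range is farther away.
Largest k: floor((42 - q_2)/q_3) = floor((42 - 17)/38) = 0.
Since k = 0, no intermediate fraction beyond p_3/q_3 has denominator <= 42, so the convergent 47/38 is the closest (its error is |392*38 - 47*317|/(317*38) = 3/12046).

47/38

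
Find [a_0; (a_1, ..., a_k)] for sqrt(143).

[11; (1, 22)]

Write x_i = (sqrt(143) + m_i)/d_i with (m_0, d_0) = (0, 1). a_0 = floor(sqrt(143)) = 11, since 11^2 = 121 <= 143 < 144 = 12^2.
Iterate m_{i+1} = d_i*a_i - m_i, d_{i+1} = (143 - m_{i+1}^2)/d_i, a_{i+1} = floor((a_0 + m_{i+1})/d_{i+1}):
  m_1 = 1*11 - 0 = 11, d_1 = (143 - 11^2)/1 = 22/1 = 22, a_1 = floor((11 + 11)/22) = 1.
  m_2 = 22*1 - 11 = 11, d_2 = (143 - 11^2)/22 = 22/22 = 1, a_2 = floor((11 + 11)/1) = 22.
  m_3 = 1*22 - 11 = 11, d_3 = (143 - 11^2)/1 = 22/1 = 22: (m_3, d_3) = (m_1, d_1) = (11, 22), so from here the quotients repeat a_1, a_2; the period length is 2.
Hence the expansion of sqrt(143) is a_0 = 11 followed by the repeating block 1, 22 (period 2).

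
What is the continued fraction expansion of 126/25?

[5; 25]

Run the Euclidean algorithm on 126 and 25; the successive quotients are the partial quotients a_0, a_1, ... (each step inverts the fractional part left over by the previous one):
  126 = 5*25 + 1, so a_0 = 5.
  25 = 25*1 + 0, so a_1 = 25.
The remainder reaches 0 after 2 divisions, so the expansion has 2 partial quotients, read off in order.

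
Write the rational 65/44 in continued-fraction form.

Run the Euclidean algorithm on 65 and 44; the successive quotients are the partial quotients a_0, a_1, ... (each step inverts the fractional part left over by the previous one):
  65 = 1*44 + 21, so a_0 = 1.
  44 = 2*21 + 2, so a_1 = 2.
  21 = 10*2 + 1, so a_2 = 10.
  2 = 2*1 + 0, so a_3 = 2.
The remainder reaches 0 after 4 divisions, so the expansion has 4 partial quotients, read off in order.

[1; 2, 10, 2]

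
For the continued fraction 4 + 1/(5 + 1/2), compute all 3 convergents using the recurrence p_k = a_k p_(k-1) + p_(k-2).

4/1, 21/5, 46/11

Using the convergent recurrence p_i = a_i*p_{i-1} + p_{i-2}, q_i = a_i*q_{i-1} + q_{i-2} with p_{-2}=0, p_{-1}=1, q_{-2}=1, q_{-1}=0:
  i=0: a_0=4, p_0 = 4*1 + 0 = 4, q_0 = 4*0 + 1 = 1.
  i=1: a_1=5, p_1 = 5*4 + 1 = 21, q_1 = 5*1 + 0 = 5.
  i=2: a_2=2, p_2 = 2*21 + 4 = 46, q_2 = 2*5 + 1 = 11.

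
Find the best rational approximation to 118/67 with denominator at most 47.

Expand x = 118/67 as a continued fraction with the Euclidean algorithm:
  118 = 1*67 + 51, so a_0 = 1.
  67 = 1*51 + 16, so a_1 = 1.
  51 = 3*16 + 3, so a_2 = 3.
  16 = 5*3 + 1, so a_3 = 5.
  3 = 3*1 + 0, so a_4 = 3.
so x = [1; 1, 3, 5, 3].
Convergents (p_i = a_i*p_{i-1} + p_{i-2}, q_i = a_i*q_{i-1} + q_{i-2} with p_{-2}=0, p_{-1}=1, q_{-2}=1, q_{-1}=0), until the denominator exceeds 47:
  i=0: a_0=1, p_0 = 1*1 + 0 = 1, q_0 = 1*0 + 1 = 1.
  i=1: a_1=1, p_1 = 1*1 + 1 = 2, q_1 = 1*1 + 0 = 1.
  i=2: a_2=3, p_2 = 3*2 + 1 = 7, q_2 = 3*1 + 1 = 4.
  i=3: a_3=5, p_3 = 5*7 + 2 = 37, q_3 = 5*4 + 1 = 21.
  i=4: a_4=3, p_4 = 3*37 + 7 = 118, q_4 = 3*21 + 4 = 67.
q_4 = 67 > 47, so the last convergent with denominator <= 47 is p_3/q_3 = 37/21.
The closest fraction with denominator <= 47 is either p_3/q_3 or the intermediate fraction (k*p_3 + p_2)/(k*q_3 + q_2) with the largest k >= 1 whose denominator stays <= 47; these approach x as k grows, and every other convergent or intermediate fraction in range is farther away.
Largest k: floor((47 - q_2)/q_3) = floor((47 - 4)/21) = 2.
That gives (2*37 + 7)/(2*21 + 4) = 81/46.
Compare the errors: |x - 37/21| = |118*21 - 37*67|/(67*21) = 1/1407, and |x - 81/46| = |118*46 - 81*67|/(67*46) = 1/3082.
Cross-multiplying, 1*1407 = 1407 < 3082 = 1*3082, so 1/3082 is smaller: the intermediate fraction 81/46 is closer to x than 37/21.

81/46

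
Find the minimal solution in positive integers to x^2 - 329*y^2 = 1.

First expand sqrt(329) as a continued fraction. With x_i = (sqrt(329) + m_i)/d_i and (m_0, d_0) = (0, 1): a_0 = floor(sqrt(329)) = 18, since 18^2 = 324 <= 329 < 361 = 19^2.
Iterate m_{i+1} = d_i*a_i - m_i, d_{i+1} = (329 - m_{i+1}^2)/d_i, a_{i+1} = floor((a_0 + m_{i+1})/d_{i+1}):
  m_1 = 1*18 - 0 = 18, d_1 = (329 - 18^2)/1 = 5/1 = 5, a_1 = floor((18 + 18)/5) = 7.
  m_2 = 5*7 - 18 = 17, d_2 = (329 - 17^2)/5 = 40/5 = 8, a_2 = floor((18 + 17)/8) = 4.
  m_3 = 8*4 - 17 = 15, d_3 = (329 - 15^2)/8 = 104/8 = 13, a_3 = floor((18 + 15)/13) = 2.
  m_4 = 13*2 - 15 = 11, d_4 = (329 - 11^2)/13 = 208/13 = 16, a_4 = floor((18 + 11)/16) = 1.
  m_5 = 16*1 - 11 = 5, d_5 = (329 - 5^2)/16 = 304/16 = 19, a_5 = floor((18 + 5)/19) = 1.
  m_6 = 19*1 - 5 = 14, d_6 = (329 - 14^2)/19 = 133/19 = 7, a_6 = floor((18 + 14)/7) = 4.
  m_7 = 7*4 - 14 = 14, d_7 = (329 - 14^2)/7 = 133/7 = 19, a_7 = floor((18 + 14)/19) = 1.
  m_8 = 19*1 - 14 = 5, d_8 = (329 - 5^2)/19 = 304/19 = 16, a_8 = floor((18 + 5)/16) = 1.
  m_9 = 16*1 - 5 = 11, d_9 = (329 - 11^2)/16 = 208/16 = 13, a_9 = floor((18 + 11)/13) = 2.
  m_10 = 13*2 - 11 = 15, d_10 = (329 - 15^2)/13 = 104/13 = 8, a_10 = floor((18 + 15)/8) = 4.
  m_11 = 8*4 - 15 = 17, d_11 = (329 - 17^2)/8 = 40/8 = 5, a_11 = floor((18 + 17)/5) = 7.
  m_12 = 5*7 - 17 = 18, d_12 = (329 - 18^2)/5 = 5/5 = 1, a_12 = floor((18 + 18)/1) = 36.
  m_13 = 1*36 - 18 = 18, d_13 = (329 - 18^2)/1 = 5/1 = 5: (m_13, d_13) = (m_1, d_1) = (18, 5), so from here the quotients repeat a_1, ..., a_12; the period length is 12.
So sqrt(329) = [18; (7, 4, 2, 1, 1, 4, 1, 1, 2, 4, 7, 36)] with period length k = 12.
k is even, so the fundamental solution of x^2 - 329y^2 = 1 is (p_{k-1}, q_{k-1}) = (p_11, q_11); compute convergents through index 11.
Convergents (p_i = a_i*p_{i-1} + p_{i-2}, q_i = a_i*q_{i-1} + q_{i-2} with p_{-2}=0, p_{-1}=1, q_{-2}=1, q_{-1}=0):
  i=0: a_0=18, p_0 = 18*1 + 0 = 18, q_0 = 18*0 + 1 = 1.
  i=1: a_1=7, p_1 = 7*18 + 1 = 127, q_1 = 7*1 + 0 = 7.
  i=2: a_2=4, p_2 = 4*127 + 18 = 526, q_2 = 4*7 + 1 = 29.
  i=3: a_3=2, p_3 = 2*526 + 127 = 1179, q_3 = 2*29 + 7 = 65.
  i=4: a_4=1, p_4 = 1*1179 + 526 = 1705, q_4 = 1*65 + 29 = 94.
  i=5: a_5=1, p_5 = 1*1705 + 1179 = 2884, q_5 = 1*94 + 65 = 159.
  i=6: a_6=4, p_6 = 4*2884 + 1705 = 13241, q_6 = 4*159 + 94 = 730.
  i=7: a_7=1, p_7 = 1*13241 + 2884 = 16125, q_7 = 1*730 + 159 = 889.
  i=8: a_8=1, p_8 = 1*16125 + 13241 = 29366, q_8 = 1*889 + 730 = 1619.
  i=9: a_9=2, p_9 = 2*29366 + 16125 = 74857, q_9 = 2*1619 + 889 = 4127.
  i=10: a_10=4, p_10 = 4*74857 + 29366 = 328794, q_10 = 4*4127 + 1619 = 18127.
  i=11: a_11=7, p_11 = 7*328794 + 74857 = 2376415, q_11 = 7*18127 + 4127 = 131016.
Check: 2376415^2 - 329*131016^2 = 5647348252225 - 5647348252224 = 1, so (x, y) = (2376415, 131016) solves the equation, and by the theorem it is the least positive solution.

(x, y) = (2376415, 131016)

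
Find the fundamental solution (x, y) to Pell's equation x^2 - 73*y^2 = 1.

(x, y) = (2281249, 267000)

First expand sqrt(73) as a continued fraction. With x_i = (sqrt(73) + m_i)/d_i and (m_0, d_0) = (0, 1): a_0 = floor(sqrt(73)) = 8, since 8^2 = 64 <= 73 < 81 = 9^2.
Iterate m_{i+1} = d_i*a_i - m_i, d_{i+1} = (73 - m_{i+1}^2)/d_i, a_{i+1} = floor((a_0 + m_{i+1})/d_{i+1}):
  m_1 = 1*8 - 0 = 8, d_1 = (73 - 8^2)/1 = 9/1 = 9, a_1 = floor((8 + 8)/9) = 1.
  m_2 = 9*1 - 8 = 1, d_2 = (73 - 1^2)/9 = 72/9 = 8, a_2 = floor((8 + 1)/8) = 1.
  m_3 = 8*1 - 1 = 7, d_3 = (73 - 7^2)/8 = 24/8 = 3, a_3 = floor((8 + 7)/3) = 5.
  m_4 = 3*5 - 7 = 8, d_4 = (73 - 8^2)/3 = 9/3 = 3, a_4 = floor((8 + 8)/3) = 5.
  m_5 = 3*5 - 8 = 7, d_5 = (73 - 7^2)/3 = 24/3 = 8, a_5 = floor((8 + 7)/8) = 1.
  m_6 = 8*1 - 7 = 1, d_6 = (73 - 1^2)/8 = 72/8 = 9, a_6 = floor((8 + 1)/9) = 1.
  m_7 = 9*1 - 1 = 8, d_7 = (73 - 8^2)/9 = 9/9 = 1, a_7 = floor((8 + 8)/1) = 16.
  m_8 = 1*16 - 8 = 8, d_8 = (73 - 8^2)/1 = 9/1 = 9: (m_8, d_8) = (m_1, d_1) = (8, 9), so from here the quotients repeat a_1, ..., a_7; the period length is 7.
So sqrt(73) = [8; (1, 1, 5, 5, 1, 1, 16)] with period length k = 7.
k is odd, so (p_{k-1}, q_{k-1}) only solves x^2 - 73y^2 = -1 and the fundamental solution of x^2 - 73y^2 = 1 is (p_{2k-1}, q_{2k-1}) = (p_13, q_13); compute convergents through index 13, running through the period twice.
Convergents (p_i = a_i*p_{i-1} + p_{i-2}, q_i = a_i*q_{i-1} + q_{i-2} with p_{-2}=0, p_{-1}=1, q_{-2}=1, q_{-1}=0):
  i=0: a_0=8, p_0 = 8*1 + 0 = 8, q_0 = 8*0 + 1 = 1.
  i=1: a_1=1, p_1 = 1*8 + 1 = 9, q_1 = 1*1 + 0 = 1.
  i=2: a_2=1, p_2 = 1*9 + 8 = 17, q_2 = 1*1 + 1 = 2.
  i=3: a_3=5, p_3 = 5*17 + 9 = 94, q_3 = 5*2 + 1 = 11.
  i=4: a_4=5, p_4 = 5*94 + 17 = 487, q_4 = 5*11 + 2 = 57.
  i=5: a_5=1, p_5 = 1*487 + 94 = 581, q_5 = 1*57 + 11 = 68.
  i=6: a_6=1, p_6 = 1*581 + 487 = 1068, q_6 = 1*68 + 57 = 125.
  i=7: a_7=16, p_7 = 16*1068 + 581 = 17669, q_7 = 16*125 + 68 = 2068.
  i=8: a_8=1, p_8 = 1*17669 + 1068 = 18737, q_8 = 1*2068 + 125 = 2193.
  i=9: a_9=1, p_9 = 1*18737 + 17669 = 36406, q_9 = 1*2193 + 2068 = 4261.
  i=10: a_10=5, p_10 = 5*36406 + 18737 = 200767, q_10 = 5*4261 + 2193 = 23498.
  i=11: a_11=5, p_11 = 5*200767 + 36406 = 1040241, q_11 = 5*23498 + 4261 = 121751.
  i=12: a_12=1, p_12 = 1*1040241 + 200767 = 1241008, q_12 = 1*121751 + 23498 = 145249.
  i=13: a_13=1, p_13 = 1*1241008 + 1040241 = 2281249, q_13 = 1*145249 + 121751 = 267000.
Indeed p_6^2 - 73*q_6^2 = 1140624 - 1140625 = -1, not +1.
Check: 2281249^2 - 73*267000^2 = 5204097000001 - 5204097000000 = 1, so (x, y) = (2281249, 267000) solves the equation, and by the theorem it is the least positive solution.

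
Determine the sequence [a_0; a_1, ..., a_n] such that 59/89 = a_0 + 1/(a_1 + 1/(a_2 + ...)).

[0; 1, 1, 1, 29]

Run the Euclidean algorithm on 59 and 89; the successive quotients are the partial quotients a_0, a_1, ... (each step inverts the fractional part left over by the previous one):
  59 = 0*89 + 59, so a_0 = 0.
  89 = 1*59 + 30, so a_1 = 1.
  59 = 1*30 + 29, so a_2 = 1.
  30 = 1*29 + 1, so a_3 = 1.
  29 = 29*1 + 0, so a_4 = 29.
The remainder reaches 0 after 5 divisions, so the expansion has 5 partial quotients, read off in order.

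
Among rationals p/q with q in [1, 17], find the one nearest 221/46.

24/5

Expand x = 221/46 as a continued fraction with the Euclidean algorithm:
  221 = 4*46 + 37, so a_0 = 4.
  46 = 1*37 + 9, so a_1 = 1.
  37 = 4*9 + 1, so a_2 = 4.
  9 = 9*1 + 0, so a_3 = 9.
so x = [4; 1, 4, 9].
Convergents (p_i = a_i*p_{i-1} + p_{i-2}, q_i = a_i*q_{i-1} + q_{i-2} with p_{-2}=0, p_{-1}=1, q_{-2}=1, q_{-1}=0), until the denominator exceeds 17:
  i=0: a_0=4, p_0 = 4*1 + 0 = 4, q_0 = 4*0 + 1 = 1.
  i=1: a_1=1, p_1 = 1*4 + 1 = 5, q_1 = 1*1 + 0 = 1.
  i=2: a_2=4, p_2 = 4*5 + 4 = 24, q_2 = 4*1 + 1 = 5.
  i=3: a_3=9, p_3 = 9*24 + 5 = 221, q_3 = 9*5 + 1 = 46.
q_3 = 46 > 17, so the last convergent with denominator <= 17 is p_2/q_2 = 24/5.
The closest fraction with denominator <= 17 is either p_2/q_2 or the intermediate fraction (k*p_2 + p_1)/(k*q_2 + q_1) with the largest k >= 1 whose denominator stays <= 17; these approach x as k grows, and every other convergent or intermediate fraction in range is farther away.
Largest k: floor((17 - q_1)/q_2) = floor((17 - 1)/5) = 3.
That gives (3*24 + 5)/(3*5 + 1) = 77/16.
Compare the errors: |x - 24/5| = |221*5 - 24*46|/(46*5) = 1/230, and |x - 77/16| = |221*16 - 77*46|/(46*16) = 6/736.
Cross-multiplying, 1*736 = 736 < 1380 = 6*230, so 1/230 is smaller: the convergent 24/5 is closer to x than 77/16.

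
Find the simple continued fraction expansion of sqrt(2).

[1; (2)]

Write x_i = (sqrt(2) + m_i)/d_i with (m_0, d_0) = (0, 1). a_0 = floor(sqrt(2)) = 1, since 1^2 = 1 <= 2 < 4 = 2^2.
Iterate m_{i+1} = d_i*a_i - m_i, d_{i+1} = (2 - m_{i+1}^2)/d_i, a_{i+1} = floor((a_0 + m_{i+1})/d_{i+1}):
  m_1 = 1*1 - 0 = 1, d_1 = (2 - 1^2)/1 = 1/1 = 1, a_1 = floor((1 + 1)/1) = 2.
  m_2 = 1*2 - 1 = 1, d_2 = (2 - 1^2)/1 = 1/1 = 1: (m_2, d_2) = (m_1, d_1) = (1, 1), so from here the quotient a_1 repeats; the period length is 1.
Hence the expansion of sqrt(2) is a_0 = 1 followed by the repeating block 2 (period 1).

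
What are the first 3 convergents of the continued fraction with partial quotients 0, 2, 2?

Using the convergent recurrence p_i = a_i*p_{i-1} + p_{i-2}, q_i = a_i*q_{i-1} + q_{i-2} with p_{-2}=0, p_{-1}=1, q_{-2}=1, q_{-1}=0:
  i=0: a_0=0, p_0 = 0*1 + 0 = 0, q_0 = 0*0 + 1 = 1.
  i=1: a_1=2, p_1 = 2*0 + 1 = 1, q_1 = 2*1 + 0 = 2.
  i=2: a_2=2, p_2 = 2*1 + 0 = 2, q_2 = 2*2 + 1 = 5.

0/1, 1/2, 2/5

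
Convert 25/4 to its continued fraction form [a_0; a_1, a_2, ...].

Run the Euclidean algorithm on 25 and 4; the successive quotients are the partial quotients a_0, a_1, ... (each step inverts the fractional part left over by the previous one):
  25 = 6*4 + 1, so a_0 = 6.
  4 = 4*1 + 0, so a_1 = 4.
The remainder reaches 0 after 2 divisions, so the expansion has 2 partial quotients, read off in order.

[6; 4]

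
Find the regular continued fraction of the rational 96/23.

Run the Euclidean algorithm on 96 and 23; the successive quotients are the partial quotients a_0, a_1, ... (each step inverts the fractional part left over by the previous one):
  96 = 4*23 + 4, so a_0 = 4.
  23 = 5*4 + 3, so a_1 = 5.
  4 = 1*3 + 1, so a_2 = 1.
  3 = 3*1 + 0, so a_3 = 3.
The remainder reaches 0 after 4 divisions, so the expansion has 4 partial quotients, read off in order.

[4; 5, 1, 3]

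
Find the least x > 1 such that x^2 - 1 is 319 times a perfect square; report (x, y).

First expand sqrt(319) as a continued fraction. With x_i = (sqrt(319) + m_i)/d_i and (m_0, d_0) = (0, 1): a_0 = floor(sqrt(319)) = 17, since 17^2 = 289 <= 319 < 324 = 18^2.
Iterate m_{i+1} = d_i*a_i - m_i, d_{i+1} = (319 - m_{i+1}^2)/d_i, a_{i+1} = floor((a_0 + m_{i+1})/d_{i+1}):
  m_1 = 1*17 - 0 = 17, d_1 = (319 - 17^2)/1 = 30/1 = 30, a_1 = floor((17 + 17)/30) = 1.
  m_2 = 30*1 - 17 = 13, d_2 = (319 - 13^2)/30 = 150/30 = 5, a_2 = floor((17 + 13)/5) = 6.
  m_3 = 5*6 - 13 = 17, d_3 = (319 - 17^2)/5 = 30/5 = 6, a_3 = floor((17 + 17)/6) = 5.
  m_4 = 6*5 - 17 = 13, d_4 = (319 - 13^2)/6 = 150/6 = 25, a_4 = floor((17 + 13)/25) = 1.
  m_5 = 25*1 - 13 = 12, d_5 = (319 - 12^2)/25 = 175/25 = 7, a_5 = floor((17 + 12)/7) = 4.
  m_6 = 7*4 - 12 = 16, d_6 = (319 - 16^2)/7 = 63/7 = 9, a_6 = floor((17 + 16)/9) = 3.
  m_7 = 9*3 - 16 = 11, d_7 = (319 - 11^2)/9 = 198/9 = 22, a_7 = floor((17 + 11)/22) = 1.
  m_8 = 22*1 - 11 = 11, d_8 = (319 - 11^2)/22 = 198/22 = 9, a_8 = floor((17 + 11)/9) = 3.
  m_9 = 9*3 - 11 = 16, d_9 = (319 - 16^2)/9 = 63/9 = 7, a_9 = floor((17 + 16)/7) = 4.
  m_10 = 7*4 - 16 = 12, d_10 = (319 - 12^2)/7 = 175/7 = 25, a_10 = floor((17 + 12)/25) = 1.
  m_11 = 25*1 - 12 = 13, d_11 = (319 - 13^2)/25 = 150/25 = 6, a_11 = floor((17 + 13)/6) = 5.
  m_12 = 6*5 - 13 = 17, d_12 = (319 - 17^2)/6 = 30/6 = 5, a_12 = floor((17 + 17)/5) = 6.
  m_13 = 5*6 - 17 = 13, d_13 = (319 - 13^2)/5 = 150/5 = 30, a_13 = floor((17 + 13)/30) = 1.
  m_14 = 30*1 - 13 = 17, d_14 = (319 - 17^2)/30 = 30/30 = 1, a_14 = floor((17 + 17)/1) = 34.
  m_15 = 1*34 - 17 = 17, d_15 = (319 - 17^2)/1 = 30/1 = 30: (m_15, d_15) = (m_1, d_1) = (17, 30), so from here the quotients repeat a_1, ..., a_14; the period length is 14.
So sqrt(319) = [17; (1, 6, 5, 1, 4, 3, 1, 3, 4, 1, 5, 6, 1, 34)] with period length k = 14.
k is even, so the fundamental solution of x^2 - 319y^2 = 1 is (p_{k-1}, q_{k-1}) = (p_13, q_13); compute convergents through index 13.
Convergents (p_i = a_i*p_{i-1} + p_{i-2}, q_i = a_i*q_{i-1} + q_{i-2} with p_{-2}=0, p_{-1}=1, q_{-2}=1, q_{-1}=0):
  i=0: a_0=17, p_0 = 17*1 + 0 = 17, q_0 = 17*0 + 1 = 1.
  i=1: a_1=1, p_1 = 1*17 + 1 = 18, q_1 = 1*1 + 0 = 1.
  i=2: a_2=6, p_2 = 6*18 + 17 = 125, q_2 = 6*1 + 1 = 7.
  i=3: a_3=5, p_3 = 5*125 + 18 = 643, q_3 = 5*7 + 1 = 36.
  i=4: a_4=1, p_4 = 1*643 + 125 = 768, q_4 = 1*36 + 7 = 43.
  i=5: a_5=4, p_5 = 4*768 + 643 = 3715, q_5 = 4*43 + 36 = 208.
  i=6: a_6=3, p_6 = 3*3715 + 768 = 11913, q_6 = 3*208 + 43 = 667.
  i=7: a_7=1, p_7 = 1*11913 + 3715 = 15628, q_7 = 1*667 + 208 = 875.
  i=8: a_8=3, p_8 = 3*15628 + 11913 = 58797, q_8 = 3*875 + 667 = 3292.
  i=9: a_9=4, p_9 = 4*58797 + 15628 = 250816, q_9 = 4*3292 + 875 = 14043.
  i=10: a_10=1, p_10 = 1*250816 + 58797 = 309613, q_10 = 1*14043 + 3292 = 17335.
  i=11: a_11=5, p_11 = 5*309613 + 250816 = 1798881, q_11 = 5*17335 + 14043 = 100718.
  i=12: a_12=6, p_12 = 6*1798881 + 309613 = 11102899, q_12 = 6*100718 + 17335 = 621643.
  i=13: a_13=1, p_13 = 1*11102899 + 1798881 = 12901780, q_13 = 1*621643 + 100718 = 722361.
Check: 12901780^2 - 319*722361^2 = 166455927168400 - 166455927168399 = 1, so (x, y) = (12901780, 722361) solves the equation, and by the theorem it is the least positive solution.

(x, y) = (12901780, 722361)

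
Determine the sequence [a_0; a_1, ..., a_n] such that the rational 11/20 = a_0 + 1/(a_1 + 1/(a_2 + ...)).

Run the Euclidean algorithm on 11 and 20; the successive quotients are the partial quotients a_0, a_1, ... (each step inverts the fractional part left over by the previous one):
  11 = 0*20 + 11, so a_0 = 0.
  20 = 1*11 + 9, so a_1 = 1.
  11 = 1*9 + 2, so a_2 = 1.
  9 = 4*2 + 1, so a_3 = 4.
  2 = 2*1 + 0, so a_4 = 2.
The remainder reaches 0 after 5 divisions, so the expansion has 5 partial quotients, read off in order.

[0; 1, 1, 4, 2]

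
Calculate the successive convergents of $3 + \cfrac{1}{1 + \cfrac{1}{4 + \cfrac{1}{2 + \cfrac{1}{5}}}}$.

Using the convergent recurrence p_i = a_i*p_{i-1} + p_{i-2}, q_i = a_i*q_{i-1} + q_{i-2} with p_{-2}=0, p_{-1}=1, q_{-2}=1, q_{-1}=0:
  i=0: a_0=3, p_0 = 3*1 + 0 = 3, q_0 = 3*0 + 1 = 1.
  i=1: a_1=1, p_1 = 1*3 + 1 = 4, q_1 = 1*1 + 0 = 1.
  i=2: a_2=4, p_2 = 4*4 + 3 = 19, q_2 = 4*1 + 1 = 5.
  i=3: a_3=2, p_3 = 2*19 + 4 = 42, q_3 = 2*5 + 1 = 11.
  i=4: a_4=5, p_4 = 5*42 + 19 = 229, q_4 = 5*11 + 5 = 60.

3/1, 4/1, 19/5, 42/11, 229/60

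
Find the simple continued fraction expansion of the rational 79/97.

[0; 1, 4, 2, 1, 1, 3]

Run the Euclidean algorithm on 79 and 97; the successive quotients are the partial quotients a_0, a_1, ... (each step inverts the fractional part left over by the previous one):
  79 = 0*97 + 79, so a_0 = 0.
  97 = 1*79 + 18, so a_1 = 1.
  79 = 4*18 + 7, so a_2 = 4.
  18 = 2*7 + 4, so a_3 = 2.
  7 = 1*4 + 3, so a_4 = 1.
  4 = 1*3 + 1, so a_5 = 1.
  3 = 3*1 + 0, so a_6 = 3.
The remainder reaches 0 after 7 divisions, so the expansion has 7 partial quotients, read off in order.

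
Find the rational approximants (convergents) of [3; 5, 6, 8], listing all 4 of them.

3/1, 16/5, 99/31, 808/253

Using the convergent recurrence p_i = a_i*p_{i-1} + p_{i-2}, q_i = a_i*q_{i-1} + q_{i-2} with p_{-2}=0, p_{-1}=1, q_{-2}=1, q_{-1}=0:
  i=0: a_0=3, p_0 = 3*1 + 0 = 3, q_0 = 3*0 + 1 = 1.
  i=1: a_1=5, p_1 = 5*3 + 1 = 16, q_1 = 5*1 + 0 = 5.
  i=2: a_2=6, p_2 = 6*16 + 3 = 99, q_2 = 6*5 + 1 = 31.
  i=3: a_3=8, p_3 = 8*99 + 16 = 808, q_3 = 8*31 + 5 = 253.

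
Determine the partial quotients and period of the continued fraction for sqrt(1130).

Write x_i = (sqrt(1130) + m_i)/d_i with (m_0, d_0) = (0, 1). a_0 = floor(sqrt(1130)) = 33, since 33^2 = 1089 <= 1130 < 1156 = 34^2.
Iterate m_{i+1} = d_i*a_i - m_i, d_{i+1} = (1130 - m_{i+1}^2)/d_i, a_{i+1} = floor((a_0 + m_{i+1})/d_{i+1}):
  m_1 = 1*33 - 0 = 33, d_1 = (1130 - 33^2)/1 = 41/1 = 41, a_1 = floor((33 + 33)/41) = 1.
  m_2 = 41*1 - 33 = 8, d_2 = (1130 - 8^2)/41 = 1066/41 = 26, a_2 = floor((33 + 8)/26) = 1.
  m_3 = 26*1 - 8 = 18, d_3 = (1130 - 18^2)/26 = 806/26 = 31, a_3 = floor((33 + 18)/31) = 1.
  m_4 = 31*1 - 18 = 13, d_4 = (1130 - 13^2)/31 = 961/31 = 31, a_4 = floor((33 + 13)/31) = 1.
  m_5 = 31*1 - 13 = 18, d_5 = (1130 - 18^2)/31 = 806/31 = 26, a_5 = floor((33 + 18)/26) = 1.
  m_6 = 26*1 - 18 = 8, d_6 = (1130 - 8^2)/26 = 1066/26 = 41, a_6 = floor((33 + 8)/41) = 1.
  m_7 = 41*1 - 8 = 33, d_7 = (1130 - 33^2)/41 = 41/41 = 1, a_7 = floor((33 + 33)/1) = 66.
  m_8 = 1*66 - 33 = 33, d_8 = (1130 - 33^2)/1 = 41/1 = 41: (m_8, d_8) = (m_1, d_1) = (33, 41), so from here the quotients repeat a_1, ..., a_7; the period length is 7.
Hence the expansion of sqrt(1130) is a_0 = 33 followed by the repeating block 1, 1, 1, 1, 1, 1, 66 (period 7).

[33; (1, 1, 1, 1, 1, 1, 66)]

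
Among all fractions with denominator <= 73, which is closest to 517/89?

395/68

Expand x = 517/89 as a continued fraction with the Euclidean algorithm:
  517 = 5*89 + 72, so a_0 = 5.
  89 = 1*72 + 17, so a_1 = 1.
  72 = 4*17 + 4, so a_2 = 4.
  17 = 4*4 + 1, so a_3 = 4.
  4 = 4*1 + 0, so a_4 = 4.
so x = [5; 1, 4, 4, 4].
Convergents (p_i = a_i*p_{i-1} + p_{i-2}, q_i = a_i*q_{i-1} + q_{i-2} with p_{-2}=0, p_{-1}=1, q_{-2}=1, q_{-1}=0), until the denominator exceeds 73:
  i=0: a_0=5, p_0 = 5*1 + 0 = 5, q_0 = 5*0 + 1 = 1.
  i=1: a_1=1, p_1 = 1*5 + 1 = 6, q_1 = 1*1 + 0 = 1.
  i=2: a_2=4, p_2 = 4*6 + 5 = 29, q_2 = 4*1 + 1 = 5.
  i=3: a_3=4, p_3 = 4*29 + 6 = 122, q_3 = 4*5 + 1 = 21.
  i=4: a_4=4, p_4 = 4*122 + 29 = 517, q_4 = 4*21 + 5 = 89.
q_4 = 89 > 73, so the last convergent with denominator <= 73 is p_3/q_3 = 122/21.
The closest fraction with denominator <= 73 is either p_3/q_3 or the intermediate fraction (k*p_3 + p_2)/(k*q_3 + q_2) with the largest k >= 1 whose denominator stays <= 73; these approach x as k grows, and every other convergent or intermediate fraction in range is farther away.
Largest k: floor((73 - q_2)/q_3) = floor((73 - 5)/21) = 3.
That gives (3*122 + 29)/(3*21 + 5) = 395/68.
Compare the errors: |x - 122/21| = |517*21 - 122*89|/(89*21) = 1/1869, and |x - 395/68| = |517*68 - 395*89|/(89*68) = 1/6052.
Cross-multiplying, 1*1869 = 1869 < 6052 = 1*6052, so 1/6052 is smaller: the intermediate fraction 395/68 is closer to x than 122/21.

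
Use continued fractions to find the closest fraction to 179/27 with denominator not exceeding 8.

Expand x = 179/27 as a continued fraction with the Euclidean algorithm:
  179 = 6*27 + 17, so a_0 = 6.
  27 = 1*17 + 10, so a_1 = 1.
  17 = 1*10 + 7, so a_2 = 1.
  10 = 1*7 + 3, so a_3 = 1.
  7 = 2*3 + 1, so a_4 = 2.
  3 = 3*1 + 0, so a_5 = 3.
so x = [6; 1, 1, 1, 2, 3].
Convergents (p_i = a_i*p_{i-1} + p_{i-2}, q_i = a_i*q_{i-1} + q_{i-2} with p_{-2}=0, p_{-1}=1, q_{-2}=1, q_{-1}=0), until the denominator exceeds 8:
  i=0: a_0=6, p_0 = 6*1 + 0 = 6, q_0 = 6*0 + 1 = 1.
  i=1: a_1=1, p_1 = 1*6 + 1 = 7, q_1 = 1*1 + 0 = 1.
  i=2: a_2=1, p_2 = 1*7 + 6 = 13, q_2 = 1*1 + 1 = 2.
  i=3: a_3=1, p_3 = 1*13 + 7 = 20, q_3 = 1*2 + 1 = 3.
  i=4: a_4=2, p_4 = 2*20 + 13 = 53, q_4 = 2*3 + 2 = 8.
  i=5: a_5=3, p_5 = 3*53 + 20 = 179, q_5 = 3*8 + 3 = 27.
q_5 = 27 > 8, so the last convergent with denominator <= 8 is p_4/q_4 = 53/8.
The closest fraction with denominator <= 8 is either p_4/q_4 or the intermediate fraction (k*p_4 + p_3)/(k*q_4 + q_3) with the largest k >= 1 whose denominator stays <= 8; these approach x as k grows, and every other convergent or intermediate fraction in range is farther away.
Largest k: floor((8 - q_3)/q_4) = floor((8 - 3)/8) = 0.
Since k = 0, no intermediate fraction beyond p_4/q_4 has denominator <= 8, so the convergent 53/8 is the closest (its error is |179*8 - 53*27|/(27*8) = 1/216).

53/8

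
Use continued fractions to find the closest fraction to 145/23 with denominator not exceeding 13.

82/13

Expand x = 145/23 as a continued fraction with the Euclidean algorithm:
  145 = 6*23 + 7, so a_0 = 6.
  23 = 3*7 + 2, so a_1 = 3.
  7 = 3*2 + 1, so a_2 = 3.
  2 = 2*1 + 0, so a_3 = 2.
so x = [6; 3, 3, 2].
Convergents (p_i = a_i*p_{i-1} + p_{i-2}, q_i = a_i*q_{i-1} + q_{i-2} with p_{-2}=0, p_{-1}=1, q_{-2}=1, q_{-1}=0), until the denominator exceeds 13:
  i=0: a_0=6, p_0 = 6*1 + 0 = 6, q_0 = 6*0 + 1 = 1.
  i=1: a_1=3, p_1 = 3*6 + 1 = 19, q_1 = 3*1 + 0 = 3.
  i=2: a_2=3, p_2 = 3*19 + 6 = 63, q_2 = 3*3 + 1 = 10.
  i=3: a_3=2, p_3 = 2*63 + 19 = 145, q_3 = 2*10 + 3 = 23.
q_3 = 23 > 13, so the last convergent with denominator <= 13 is p_2/q_2 = 63/10.
The closest fraction with denominator <= 13 is either p_2/q_2 or the intermediate fraction (k*p_2 + p_1)/(k*q_2 + q_1) with the largest k >= 1 whose denominator stays <= 13; these approach x as k grows, and every other convergent or intermediate fraction in range is farther away.
Largest k: floor((13 - q_1)/q_2) = floor((13 - 3)/10) = 1.
That gives (1*63 + 19)/(1*10 + 3) = 82/13.
Compare the errors: |x - 63/10| = |145*10 - 63*23|/(23*10) = 1/230, and |x - 82/13| = |145*13 - 82*23|/(23*13) = 1/299.
Cross-multiplying, 1*230 = 230 < 299 = 1*299, so 1/299 is smaller: the intermediate fraction 82/13 is closer to x than 63/10.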